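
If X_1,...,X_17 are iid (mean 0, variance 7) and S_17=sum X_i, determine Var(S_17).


By independence, Var(S_n) = n*Var(X_1) = 17*7 = 119

119


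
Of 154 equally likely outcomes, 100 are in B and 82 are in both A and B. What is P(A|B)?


P(A|B) = P(A∩B)/P(B) = (82/154)/(100/154) = 82/100 = 41/50

41/50


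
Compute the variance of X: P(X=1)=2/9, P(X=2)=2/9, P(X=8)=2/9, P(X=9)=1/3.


E[X] = 49/9, E[X^2] = 127/3
Var(X) = E[X^2] - (E[X])^2 = 127/3 - (49/9)^2 = 1028/81

1028/81


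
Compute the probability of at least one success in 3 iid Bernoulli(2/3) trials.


P(at least one) = 1 - P(none)
P(none) = (1 - 2/3)^3 = (1/3)^3 = 1/27
P(at least one) = 1 - 1/27 = 26/27

26/27


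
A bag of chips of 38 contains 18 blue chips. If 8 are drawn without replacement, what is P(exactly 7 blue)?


P(X=7) = C(18,7)*C(20,1) / C(38,8)
= 31824*20 / 48903492
= 636480/48903492 = 3120/239723

3120/239723


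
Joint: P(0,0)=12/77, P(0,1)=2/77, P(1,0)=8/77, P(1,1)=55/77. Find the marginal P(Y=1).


P(Y=1) = P(0,1)+P(1,1) = 2/77 + 55/77 = 57/77

57/77


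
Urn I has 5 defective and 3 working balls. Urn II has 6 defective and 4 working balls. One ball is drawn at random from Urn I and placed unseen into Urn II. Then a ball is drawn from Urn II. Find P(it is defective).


P(transfer defective) = 5/8; P(transfer working) = 3/8
If defective transferred: Urn II has 7 defective of 11, so P(defective|defective moved) = 7/11
If working transferred: Urn II has 6 defective of 11, so P(defective|working moved) = 6/11
By total probability: P(defective) = 5/8*7/11 + 3/8*6/11 = 53/88

53/88


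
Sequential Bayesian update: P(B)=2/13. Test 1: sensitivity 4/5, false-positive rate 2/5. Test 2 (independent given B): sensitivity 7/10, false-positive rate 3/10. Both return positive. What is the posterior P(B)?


After test 1: P(+) = 4/5*2/13 + 2/5*11/13 = 6/13
P(B|+) = (8/65)/(6/13) = 4/15
After test 2 (use post1 as new prior): P(+) = 7/10*4/15 + 3/10*11/15 = 61/150
P(B|+,+) = (14/75)/(61/150) = 28/61

28/61


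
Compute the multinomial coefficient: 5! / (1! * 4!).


5! = 120
Denominator: 1!=1 * 4!=24
Coefficient = 120 / 24 = 5

5


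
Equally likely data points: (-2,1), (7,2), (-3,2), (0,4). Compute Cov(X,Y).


E[X]=1/2, E[Y]=9/4, E[XY]=3/2
Cov(X,Y) = E[XY] - E[X]E[Y] = 3/2 - 1/2*9/4 = 3/8

3/8


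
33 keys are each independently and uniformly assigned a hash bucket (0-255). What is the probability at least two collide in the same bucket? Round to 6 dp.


P(all different) = prod((256-i)/256 for i=0..32) = 0.115813
P(at least one match) = 1 - 0.115813 = 0.884187

0.884187


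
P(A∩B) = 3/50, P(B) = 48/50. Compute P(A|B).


P(A|B) = P(A∩B)/P(B) = (3/50)/(48/50) = 3/48 = 1/16

1/16


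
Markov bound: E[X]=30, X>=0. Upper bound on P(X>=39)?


Markov: P(X >= a) <= E[X]/a
P(X >= 39) <= 30/39 = 10/13

10/13


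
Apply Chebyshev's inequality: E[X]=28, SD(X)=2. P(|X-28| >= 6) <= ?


k = 6/2 = 3
Chebyshev: P(|X-mu| >= k*sigma) <= 1/k^2 = 1/3^2 = 1/9

1/9


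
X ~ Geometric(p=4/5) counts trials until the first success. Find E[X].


For geometric (trials until first success), E[X] = 1/p = 1/(4/5) = 5/4

5/4


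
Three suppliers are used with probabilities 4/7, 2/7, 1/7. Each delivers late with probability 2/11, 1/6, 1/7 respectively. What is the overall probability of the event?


P(A) = P(A|B1)P(B1) + P(A|B2)P(B2) + P(A|B3)P(B3)
= 2/11*4/7 + 1/6*2/7 + 1/7*1/7
= 8/77 + 1/21 + 1/49 = 278/1617

278/1617


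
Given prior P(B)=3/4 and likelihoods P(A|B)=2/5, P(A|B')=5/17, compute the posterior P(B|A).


P(A) = P(A|B)P(B) + P(A|B')P(B') = 2/5*3/4 + 5/17*1/4 = 127/340
P(B|A) = P(A|B)P(B)/P(A) = (3/10)/(127/340) = 102/127

102/127


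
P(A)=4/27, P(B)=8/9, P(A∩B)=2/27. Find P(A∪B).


P(A∪B) = P(A) + P(B) - P(A∩B)
= 4/27 + 8/9 - 2/27 = 26/27

26/27


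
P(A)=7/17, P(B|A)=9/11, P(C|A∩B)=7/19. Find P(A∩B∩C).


P(A∩B∩C) = P(A) * P(B|A) * P(C|A∩B)
= 7/17 * 9/11 * 7/19
= 63/187 * 7/19 = 441/3553

441/3553


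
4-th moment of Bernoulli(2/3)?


For Bernoulli: X in {0,1}
E[X^4] = 0^4*(1-2/3) + 1^4*2/3 = 2/3

2/3


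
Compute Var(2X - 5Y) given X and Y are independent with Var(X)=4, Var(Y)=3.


Independence => Cov(X,Y)=0
Var(2X - 5Y) = 2^2*Var(X) + (-5)^2*Var(Y)
= 4*4 + 25*3 = 91

91


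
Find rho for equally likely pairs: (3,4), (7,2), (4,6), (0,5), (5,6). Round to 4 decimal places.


Cov(X,Y) = -1.4800, Var(X) = 5.3600, Var(Y) = 2.2400
rho = Cov/(sqrt(VarX)*sqrt(VarY)) = -0.4271

-0.4271


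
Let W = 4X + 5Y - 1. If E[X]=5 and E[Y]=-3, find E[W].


E[4X + 5Y - 1] = 4*E[X] + 5*E[Y] - 1
= (4)*(5) + (5)*(-3) + (-1)
= 20 - 15 - 1 = 4

4


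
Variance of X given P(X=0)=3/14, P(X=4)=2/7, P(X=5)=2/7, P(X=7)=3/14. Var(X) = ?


E[X] = 57/14, E[X^2] = 311/14
Var(X) = E[X^2] - (E[X])^2 = 311/14 - (57/14)^2 = 1105/196

1105/196


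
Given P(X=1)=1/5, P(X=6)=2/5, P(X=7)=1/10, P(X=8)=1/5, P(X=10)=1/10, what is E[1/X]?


E[1/X] = sum(g(x)*P(x))
= 1*1/5 + 1/6*2/5 + 1/7*1/10 + 1/8*1/5 + 1/10*1/10
= 1327/4200

1327/4200


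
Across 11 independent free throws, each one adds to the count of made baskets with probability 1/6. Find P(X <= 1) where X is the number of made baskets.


P(X<=1) = P(X=0) + P(X=1)
= 48828125/362797056 + 107421875/362797056
= 9765625/22674816

9765625/22674816


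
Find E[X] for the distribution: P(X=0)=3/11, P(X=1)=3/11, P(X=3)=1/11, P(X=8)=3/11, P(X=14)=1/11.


E[X] = sum(x * P(x))
= 0*3/11 + 1*3/11 + 3*1/11 + 8*3/11 + 14*1/11
= 4

4


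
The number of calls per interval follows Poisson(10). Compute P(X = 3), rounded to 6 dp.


P(X=3) = e^(-10) * 10^3 / 3!
≈ 0.00004539992976 * 1000 / 6
≈ 0.007567

0.007567


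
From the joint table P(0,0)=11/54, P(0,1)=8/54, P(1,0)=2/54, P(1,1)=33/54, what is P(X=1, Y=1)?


Read from table: P(X=1, Y=1) = 33/54 = 11/18

11/18


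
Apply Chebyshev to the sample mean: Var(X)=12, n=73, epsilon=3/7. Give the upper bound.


Var(Xbar) = Var(X)/n = 12/73
Chebyshev: P(|Xbar-mu| >= 3/7) <= Var(Xbar)/(3/7)^2 = (12/73)/(9/49) = 196/219

196/219


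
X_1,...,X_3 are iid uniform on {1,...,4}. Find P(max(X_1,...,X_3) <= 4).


P(max <= 4) = P(all X_i <= 4) = (P(X_1 <= 4))^3
= (4/4)^3 = 1^3 = 1

1


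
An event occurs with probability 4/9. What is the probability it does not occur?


P(A') = 1 - P(A) = 1 - 4/9 = 5/9

5/9


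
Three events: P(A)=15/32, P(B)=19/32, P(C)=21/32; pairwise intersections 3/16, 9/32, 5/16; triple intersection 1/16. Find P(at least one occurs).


P(A∪B∪C) = P(A)+P(B)+P(C) - P(AB)-P(AC)-P(BC) + P(ABC)
= 15/32+19/32+21/32 - 3/16-9/32-5/16 + 1/16
= 1

1


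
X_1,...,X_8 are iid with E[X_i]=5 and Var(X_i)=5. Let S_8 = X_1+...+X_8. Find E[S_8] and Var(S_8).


E[S_n] = n*mu = 8*5 = 40
Var(S_n) = n*sigma^2 = 8*5 = 40

E[S_8]=40, Var(S_8)=40


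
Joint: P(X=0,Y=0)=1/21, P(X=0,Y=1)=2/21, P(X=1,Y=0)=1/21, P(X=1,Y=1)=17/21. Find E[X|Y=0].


P(Y=0) = 2/21
E[X|Y=0] = (0*1 + 1*1)/2 = 1/2

1/2


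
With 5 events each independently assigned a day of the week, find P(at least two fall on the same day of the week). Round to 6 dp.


P(all different) = prod((7-i)/7 for i=0..4) = 0.149938
P(at least one match) = 1 - 0.149938 = 0.850062

0.850062


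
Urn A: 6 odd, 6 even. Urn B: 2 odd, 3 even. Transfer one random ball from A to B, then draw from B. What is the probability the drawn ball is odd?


P(transfer odd) = 6/12 = 1/2; P(transfer even) = 1/2
If odd transferred: Urn II has 3 odd of 6, so P(odd|odd moved) = 1/2
If even transferred: Urn II has 2 odd of 6, so P(odd|even moved) = 1/3
By total probability: P(odd) = 1/2*1/2 + 1/2*1/3 = 5/12

5/12


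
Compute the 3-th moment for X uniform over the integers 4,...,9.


E[X^3] = (1/6) * sum(x^3 for x=4..9)
= 1989/6 = 663/2

663/2


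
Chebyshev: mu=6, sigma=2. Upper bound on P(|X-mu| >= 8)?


k = 8/2 = 4
Chebyshev: P(|X-mu| >= k*sigma) <= 1/k^2 = 1/4^2 = 1/16

1/16


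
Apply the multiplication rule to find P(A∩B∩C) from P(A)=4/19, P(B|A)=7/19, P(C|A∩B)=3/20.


P(A∩B∩C) = P(A) * P(B|A) * P(C|A∩B)
= 4/19 * 7/19 * 3/20
= 28/361 * 3/20 = 21/1805

21/1805


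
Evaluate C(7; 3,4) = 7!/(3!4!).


7! = 5040
Denominator: 3!=6 * 4!=24
Coefficient = 5040 / 144 = 35

35


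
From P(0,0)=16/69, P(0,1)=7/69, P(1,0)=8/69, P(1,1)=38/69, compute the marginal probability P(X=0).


P(X=0) = P(0,0)+P(0,1) = 16/69 + 7/69 = 23/69 = 1/3

1/3


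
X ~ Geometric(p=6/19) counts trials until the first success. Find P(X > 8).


P(X > 8) = P(first 8 trials all fail) = (1-p)^8 = (13/19)^8 = 815730721/16983563041

815730721/16983563041


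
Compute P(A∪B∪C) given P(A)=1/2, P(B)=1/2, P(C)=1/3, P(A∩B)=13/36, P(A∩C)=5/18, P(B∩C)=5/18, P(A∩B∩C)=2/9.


P(A∪B∪C) = P(A)+P(B)+P(C) - P(AB)-P(AC)-P(BC) + P(ABC)
= 1/2+1/2+1/3 - 13/36-5/18-5/18 + 2/9
= 23/36

23/36


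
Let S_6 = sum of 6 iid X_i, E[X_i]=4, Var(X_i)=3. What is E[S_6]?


E[S_n] = n*E[X_1] = 6*4 = 24

24


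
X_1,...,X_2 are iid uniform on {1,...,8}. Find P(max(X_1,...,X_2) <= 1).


P(max <= 1) = P(all X_i <= 1) = (P(X_1 <= 1))^2
= (1/8)^2 = 1/64

1/64


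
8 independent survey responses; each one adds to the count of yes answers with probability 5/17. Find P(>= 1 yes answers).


P(at least one) = 1 - P(none)
P(none) = (1 - 5/17)^8 = (12/17)^8 = 429981696/6975757441
P(at least one) = 1 - 429981696/6975757441 = 6545775745/6975757441

6545775745/6975757441


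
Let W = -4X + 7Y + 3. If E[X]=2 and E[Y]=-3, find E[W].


E[-4X + 7Y + 3] = -4*E[X] + 7*E[Y] + 3
= (-4)*(2) + (7)*(-3) + (3)
= -8 - 21 + 3 = -26

-26


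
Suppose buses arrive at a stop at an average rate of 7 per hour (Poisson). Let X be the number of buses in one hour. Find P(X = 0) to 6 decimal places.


P(X=0) = e^(-7) * 7^0 / 0!
≈ 0.0009118819656 * 1 / 1
≈ 0.000912

0.000912


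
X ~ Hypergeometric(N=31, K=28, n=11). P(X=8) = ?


P(X=8) = C(28,8)*C(3,3) / C(31,11)
= 3108105*1 / 84672315
= 3108105/84672315 = 33/899

33/899


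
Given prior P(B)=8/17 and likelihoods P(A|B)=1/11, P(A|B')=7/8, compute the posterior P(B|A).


P(A) = P(A|B)P(B) + P(A|B')P(B') = 1/11*8/17 + 7/8*9/17 = 757/1496
P(B|A) = P(A|B)P(B)/P(A) = (8/187)/(757/1496) = 64/757

64/757


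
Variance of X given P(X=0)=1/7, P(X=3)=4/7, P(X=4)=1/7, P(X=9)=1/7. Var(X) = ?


E[X] = 25/7, E[X^2] = 19
Var(X) = E[X^2] - (E[X])^2 = 19 - (25/7)^2 = 306/49

306/49


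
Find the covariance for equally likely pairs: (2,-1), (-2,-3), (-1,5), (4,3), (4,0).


E[X]=7/5, E[Y]=4/5, E[XY]=11/5
Cov(X,Y) = E[XY] - E[X]E[Y] = 11/5 - 7/5*4/5 = 27/25

27/25


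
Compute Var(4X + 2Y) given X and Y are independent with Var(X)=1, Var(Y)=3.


Independence => Cov(X,Y)=0
Var(4X + 2Y) = 4^2*Var(X) + 2^2*Var(Y)
= 16*1 + 4*3 = 28

28


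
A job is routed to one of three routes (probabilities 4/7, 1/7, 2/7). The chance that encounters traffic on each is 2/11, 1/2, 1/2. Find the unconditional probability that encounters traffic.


P(A) = P(A|B1)P(B1) + P(A|B2)P(B2) + P(A|B3)P(B3)
= 2/11*4/7 + 1/2*1/7 + 1/2*2/7
= 8/77 + 1/14 + 1/7 = 7/22

7/22


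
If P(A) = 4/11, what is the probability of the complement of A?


P(A') = 1 - P(A) = 1 - 4/11 = 7/11

7/11


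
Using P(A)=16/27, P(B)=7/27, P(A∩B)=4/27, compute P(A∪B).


P(A∪B) = P(A) + P(B) - P(A∩B)
= 16/27 + 7/27 - 4/27 = 19/27

19/27


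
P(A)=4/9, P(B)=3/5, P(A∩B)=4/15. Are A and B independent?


P(A)*P(B) = 4/9*3/5 = 4/15
P(A∩B) = 4/15, which equals P(A)P(B), so independent

Yes, A and B are independent


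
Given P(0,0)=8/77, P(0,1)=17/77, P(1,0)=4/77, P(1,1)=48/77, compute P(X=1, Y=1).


Read from table: P(X=1, Y=1) = 48/77

48/77


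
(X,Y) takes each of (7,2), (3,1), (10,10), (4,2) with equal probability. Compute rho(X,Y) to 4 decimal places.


Cov(X,Y) = 8.7500, Var(X) = 7.5000, Var(Y) = 13.1875
rho = Cov/(sqrt(VarX)*sqrt(VarY)) = 0.8798

0.8798


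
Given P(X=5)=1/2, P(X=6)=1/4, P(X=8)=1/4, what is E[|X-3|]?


E[|X-3|] = sum(g(x)*P(x))
= 2*1/2 + 3*1/4 + 5*1/4
= 3

3


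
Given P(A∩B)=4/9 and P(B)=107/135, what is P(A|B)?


P(A|B) = P(A∩B)/P(B) = (60/135)/(107/135) = 60/107

60/107


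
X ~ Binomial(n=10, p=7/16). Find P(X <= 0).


P(X<=0) = P(X=0)
= 3486784401/1099511627776
= 3486784401/1099511627776

3486784401/1099511627776


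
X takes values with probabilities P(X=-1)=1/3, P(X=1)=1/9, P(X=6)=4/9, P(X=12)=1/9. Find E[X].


E[X] = sum(x * P(x))
= -1*1/3 + 1*1/9 + 6*4/9 + 12*1/9
= 34/9

34/9


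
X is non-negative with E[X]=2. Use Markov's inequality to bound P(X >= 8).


Markov: P(X >= a) <= E[X]/a
P(X >= 8) <= 2/8 = 1/4

1/4


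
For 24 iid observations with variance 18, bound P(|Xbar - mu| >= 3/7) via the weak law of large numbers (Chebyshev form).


Var(Xbar) = Var(X)/n = 18/24
Chebyshev: P(|Xbar-mu| >= 3/7) <= Var(Xbar)/(3/7)^2 = (3/4)/(9/49) = 49/12
Bound exceeds 1, so trivial bound: 1

1


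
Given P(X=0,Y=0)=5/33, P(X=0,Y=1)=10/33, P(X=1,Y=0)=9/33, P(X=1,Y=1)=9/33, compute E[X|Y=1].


P(Y=1) = 19/33
E[X|Y=1] = (0*10 + 1*9)/19 = 9/19

9/19


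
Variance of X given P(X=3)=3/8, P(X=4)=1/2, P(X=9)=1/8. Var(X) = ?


E[X] = 17/4, E[X^2] = 43/2
Var(X) = E[X^2] - (E[X])^2 = 43/2 - (17/4)^2 = 55/16

55/16


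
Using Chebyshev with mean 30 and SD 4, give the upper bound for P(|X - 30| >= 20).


k = 20/4 = 5
Chebyshev: P(|X-mu| >= k*sigma) <= 1/k^2 = 1/5^2 = 1/25

1/25


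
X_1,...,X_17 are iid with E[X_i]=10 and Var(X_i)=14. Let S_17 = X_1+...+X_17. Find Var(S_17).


By independence, Var(S_n) = n*Var(X_1) = 17*14 = 238

238


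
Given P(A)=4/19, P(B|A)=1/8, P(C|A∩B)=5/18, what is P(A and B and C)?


P(A∩B∩C) = P(A) * P(B|A) * P(C|A∩B)
= 4/19 * 1/8 * 5/18
= 1/38 * 5/18 = 5/684

5/684


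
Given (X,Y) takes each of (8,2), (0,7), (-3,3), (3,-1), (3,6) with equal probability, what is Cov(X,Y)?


E[X]=11/5, E[Y]=17/5, E[XY]=22/5
Cov(X,Y) = E[XY] - E[X]E[Y] = 22/5 - 11/5*17/5 = -77/25

-77/25


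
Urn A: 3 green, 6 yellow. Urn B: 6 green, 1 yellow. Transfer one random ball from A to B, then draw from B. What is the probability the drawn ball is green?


P(transfer green) = 3/9 = 1/3; P(transfer yellow) = 2/3
If green transferred: Urn II has 7 green of 8, so P(green|green moved) = 7/8
If yellow transferred: Urn II has 6 green of 8, so P(green|yellow moved) = 3/4
By total probability: P(green) = 1/3*7/8 + 2/3*3/4 = 19/24

19/24


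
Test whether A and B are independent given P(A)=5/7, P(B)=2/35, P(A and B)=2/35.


P(A)*P(B) = 5/7*2/35 = 2/49
P(A∩B) = 2/35 != 2/49, so not independent

No, A and B are not independent


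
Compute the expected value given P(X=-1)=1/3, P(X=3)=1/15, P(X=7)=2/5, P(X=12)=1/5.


E[X] = sum(x * P(x))
= -1*1/3 + 3*1/15 + 7*2/5 + 12*1/5
= 76/15

76/15


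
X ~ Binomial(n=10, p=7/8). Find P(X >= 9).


P(X>=9) = P(X=9) + P(X=10)
= 201768035/536870912 + 282475249/1073741824
= 686011319/1073741824

686011319/1073741824


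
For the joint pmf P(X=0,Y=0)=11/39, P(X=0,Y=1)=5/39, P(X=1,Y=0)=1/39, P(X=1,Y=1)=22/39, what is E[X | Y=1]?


P(Y=1) = 27/39
E[X|Y=1] = (0*5 + 1*22)/27 = 22/27

22/27


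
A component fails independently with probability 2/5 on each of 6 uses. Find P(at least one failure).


P(at least one) = 1 - P(none)
P(none) = (1 - 2/5)^6 = (3/5)^6 = 729/15625
P(at least one) = 1 - 729/15625 = 14896/15625

14896/15625


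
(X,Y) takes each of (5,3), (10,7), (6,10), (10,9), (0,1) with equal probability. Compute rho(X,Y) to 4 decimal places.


Cov(X,Y) = 9.8000, Var(X) = 13.7600, Var(Y) = 12.0000
rho = Cov/(sqrt(VarX)*sqrt(VarY)) = 0.7627

0.7627


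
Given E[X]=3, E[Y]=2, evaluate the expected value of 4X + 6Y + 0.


E[4X + 6Y + 0] = 4*E[X] + 6*E[Y] + 0
= (4)*(3) + (6)*(2) + (0)
= 12 + 12 + 0 = 24

24


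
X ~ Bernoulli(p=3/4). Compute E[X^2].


For Bernoulli: X in {0,1}
E[X^2] = 0^2*(1-3/4) + 1^2*3/4 = 3/4

3/4


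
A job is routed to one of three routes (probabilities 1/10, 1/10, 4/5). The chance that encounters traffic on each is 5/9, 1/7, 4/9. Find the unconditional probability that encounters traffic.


P(A) = P(A|B1)P(B1) + P(A|B2)P(B2) + P(A|B3)P(B3)
= 5/9*1/10 + 1/7*1/10 + 4/9*4/5
= 1/18 + 1/70 + 16/45 = 134/315

134/315


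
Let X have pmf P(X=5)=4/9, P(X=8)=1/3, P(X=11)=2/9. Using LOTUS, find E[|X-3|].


E[|X-3|] = sum(g(x)*P(x))
= 2*4/9 + 5*1/3 + 8*2/9
= 13/3

13/3


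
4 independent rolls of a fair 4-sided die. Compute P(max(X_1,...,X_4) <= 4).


P(max <= 4) = P(all X_i <= 4) = (P(X_1 <= 4))^4
= (4/4)^4 = 1^4 = 1

1


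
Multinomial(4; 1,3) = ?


4! = 24
Denominator: 1!=1 * 3!=6
Coefficient = 24 / 6 = 4

4


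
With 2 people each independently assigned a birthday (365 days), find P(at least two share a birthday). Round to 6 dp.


P(all different) = prod((365-i)/365 for i=0..1) = 0.997260
P(at least one match) = 1 - 0.997260 = 0.002740

0.002740


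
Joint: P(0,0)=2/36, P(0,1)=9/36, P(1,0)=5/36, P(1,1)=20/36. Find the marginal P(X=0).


P(X=0) = P(0,0)+P(0,1) = 2/36 + 9/36 = 11/36

11/36


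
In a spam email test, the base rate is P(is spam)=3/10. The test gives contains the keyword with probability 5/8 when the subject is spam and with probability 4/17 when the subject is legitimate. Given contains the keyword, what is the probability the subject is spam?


P(A) = P(A|B)P(B) + P(A|B')P(B') = 5/8*3/10 + 4/17*7/10 = 479/1360
P(B|A) = P(A|B)P(B)/P(A) = (3/16)/(479/1360) = 255/479

255/479


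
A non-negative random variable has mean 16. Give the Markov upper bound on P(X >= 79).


Markov: P(X >= a) <= E[X]/a
P(X >= 79) <= 16/79

16/79


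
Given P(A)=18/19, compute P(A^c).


P(A') = 1 - P(A) = 1 - 18/19 = 1/19

1/19


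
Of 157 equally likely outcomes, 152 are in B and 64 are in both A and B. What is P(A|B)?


P(A|B) = P(A∩B)/P(B) = (64/157)/(152/157) = 64/152 = 8/19

8/19


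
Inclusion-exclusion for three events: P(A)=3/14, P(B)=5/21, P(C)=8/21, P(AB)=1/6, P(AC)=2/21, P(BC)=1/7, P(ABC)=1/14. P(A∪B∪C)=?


P(A∪B∪C) = P(A)+P(B)+P(C) - P(AB)-P(AC)-P(BC) + P(ABC)
= 3/14+5/21+8/21 - 1/6-2/21-1/7 + 1/14
= 1/2

1/2


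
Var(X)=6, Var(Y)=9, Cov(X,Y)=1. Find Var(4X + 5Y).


Var(4X + 5Y) = 4^2*Var(X) + 5^2*Var(Y) + 2*4*5*Cov(X,Y)
= 16*6 + 25*9 + 40*1
= 96 + 225 + 40 = 361

361


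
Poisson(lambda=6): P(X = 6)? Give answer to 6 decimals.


P(X=6) = e^(-6) * 6^6 / 6!
≈ 0.002478752177 * 46656 / 720
≈ 0.160623

0.160623


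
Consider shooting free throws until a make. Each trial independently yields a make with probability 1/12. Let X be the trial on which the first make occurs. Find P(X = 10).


P(X=10) = (1-p)^9 * p = (11/12)^9 * 1/12
= 2357947691/5159780352 * 1/12 = 2357947691/61917364224

2357947691/61917364224


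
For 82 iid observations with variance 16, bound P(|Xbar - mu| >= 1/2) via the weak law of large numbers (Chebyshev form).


Var(Xbar) = Var(X)/n = 16/82
Chebyshev: P(|Xbar-mu| >= 1/2) <= Var(Xbar)/(1/2)^2 = (8/41)/(1/4) = 32/41

32/41


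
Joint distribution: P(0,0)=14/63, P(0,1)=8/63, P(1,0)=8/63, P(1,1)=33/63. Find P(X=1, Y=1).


Read from table: P(X=1, Y=1) = 33/63 = 11/21

11/21


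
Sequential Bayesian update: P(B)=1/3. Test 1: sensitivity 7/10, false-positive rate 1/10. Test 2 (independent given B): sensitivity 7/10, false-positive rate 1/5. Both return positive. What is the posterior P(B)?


After test 1: P(+) = 7/10*1/3 + 1/10*2/3 = 3/10
P(B|+) = (7/30)/(3/10) = 7/9
After test 2 (use post1 as new prior): P(+) = 7/10*7/9 + 1/5*2/9 = 53/90
P(B|+,+) = (49/90)/(53/90) = 49/53

49/53


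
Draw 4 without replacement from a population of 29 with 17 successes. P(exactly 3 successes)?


P(X=3) = C(17,3)*C(12,1) / C(29,4)
= 680*12 / 23751
= 8160/23751 = 2720/7917

2720/7917


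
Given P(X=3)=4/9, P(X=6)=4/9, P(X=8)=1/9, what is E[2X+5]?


E[2X+5] = sum(g(x)*P(x))
= 11*4/9 + 17*4/9 + 21*1/9
= 133/9

133/9


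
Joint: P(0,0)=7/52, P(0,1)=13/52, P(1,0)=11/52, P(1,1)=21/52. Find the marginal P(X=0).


P(X=0) = P(0,0)+P(0,1) = 7/52 + 13/52 = 20/52 = 5/13

5/13


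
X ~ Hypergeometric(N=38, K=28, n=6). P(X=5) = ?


P(X=5) = C(28,5)*C(10,1) / C(38,6)
= 98280*10 / 2760681
= 982800/2760681 = 46800/131461

46800/131461


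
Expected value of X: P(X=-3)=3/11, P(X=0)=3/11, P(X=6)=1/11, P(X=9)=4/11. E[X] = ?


E[X] = sum(x * P(x))
= -3*3/11 + 0*3/11 + 6*1/11 + 9*4/11
= 3

3


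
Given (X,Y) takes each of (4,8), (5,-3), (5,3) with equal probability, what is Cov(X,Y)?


E[X]=14/3, E[Y]=8/3, E[XY]=32/3
Cov(X,Y) = E[XY] - E[X]E[Y] = 32/3 - 14/3*8/3 = -16/9

-16/9


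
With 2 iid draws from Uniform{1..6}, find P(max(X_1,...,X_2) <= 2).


P(max <= 2) = P(all X_i <= 2) = (P(X_1 <= 2))^2
= (2/6)^2 = (1/3)^2 = 1/9

1/9


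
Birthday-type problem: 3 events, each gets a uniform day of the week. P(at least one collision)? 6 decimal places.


P(all different) = prod((7-i)/7 for i=0..2) = 0.612245
P(at least one match) = 1 - 0.612245 = 0.387755

0.387755


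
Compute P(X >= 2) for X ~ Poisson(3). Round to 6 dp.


P(X>=2) = 1 - P(X<=1) = 1 - (e^(-3)*3^0/0! + e^(-3)*3^1/1!)
≈ 1 - (0.0497870684 + 0.1493612051)
= 1 - 0.1991482735 = 0.8008517265
≈ 0.800852

0.800852


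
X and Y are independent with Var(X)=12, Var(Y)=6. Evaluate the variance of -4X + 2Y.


Independence => Cov(X,Y)=0
Var(-4X + 2Y) = (-4)^2*Var(X) + 2^2*Var(Y)
= 16*12 + 4*6 = 216

216


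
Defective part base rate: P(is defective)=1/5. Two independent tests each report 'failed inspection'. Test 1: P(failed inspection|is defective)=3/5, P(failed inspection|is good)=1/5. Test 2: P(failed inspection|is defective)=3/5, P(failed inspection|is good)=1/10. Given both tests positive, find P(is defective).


After test 1: P(+) = 3/5*1/5 + 1/5*4/5 = 7/25
P(B|+) = (3/25)/(7/25) = 3/7
After test 2 (use post1 as new prior): P(+) = 3/5*3/7 + 1/10*4/7 = 11/35
P(B|+,+) = (9/35)/(11/35) = 9/11

9/11


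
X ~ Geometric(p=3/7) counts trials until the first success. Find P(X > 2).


P(X > 2) = P(first 2 trials all fail) = (1-p)^2 = (4/7)^2 = 16/49

16/49


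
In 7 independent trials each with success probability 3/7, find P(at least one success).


P(at least one) = 1 - P(none)
P(none) = (1 - 3/7)^7 = (4/7)^7 = 16384/823543
P(at least one) = 1 - 16384/823543 = 807159/823543

807159/823543


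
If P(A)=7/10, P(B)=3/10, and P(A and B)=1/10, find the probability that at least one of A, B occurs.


P(A∪B) = P(A) + P(B) - P(A∩B)
= 7/10 + 3/10 - 1/10 = 9/10

9/10


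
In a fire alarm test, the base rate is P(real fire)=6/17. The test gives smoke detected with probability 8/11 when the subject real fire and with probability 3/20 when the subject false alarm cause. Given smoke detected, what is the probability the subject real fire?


P(A) = P(A|B)P(B) + P(A|B')P(B') = 8/11*6/17 + 3/20*11/17 = 1323/3740
P(B|A) = P(A|B)P(B)/P(A) = (48/187)/(1323/3740) = 320/441

320/441


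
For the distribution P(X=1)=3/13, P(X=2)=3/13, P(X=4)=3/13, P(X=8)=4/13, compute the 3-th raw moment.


E[X^3] = sum(x^3 * P(x))
= 1*3/13 + 8*3/13 + 64*3/13 + 512*4/13
= 2267/13

2267/13


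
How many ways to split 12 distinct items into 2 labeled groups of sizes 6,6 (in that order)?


12! = 479001600
Denominator: 6!=720 * 6!=720
Coefficient = 479001600 / 518400 = 924

924


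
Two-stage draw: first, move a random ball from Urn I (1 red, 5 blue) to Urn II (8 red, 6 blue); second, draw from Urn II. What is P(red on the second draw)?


P(transfer red) = 1/6; P(transfer blue) = 5/6
If red transferred: Urn II has 9 red of 15, so P(red|red moved) = 3/5
If blue transferred: Urn II has 8 red of 15, so P(red|blue moved) = 8/15
By total probability: P(red) = 1/6*3/5 + 5/6*8/15 = 49/90

49/90


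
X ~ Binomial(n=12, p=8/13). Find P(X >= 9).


P(X>=9) = P(X=9) + P(X=10) + P(X=11) + P(X=12)
= 3690987520000/23298085122481 + 1771674009600/23298085122481 + 515396075520/23298085122481 + 68719476736/23298085122481
= 6046777081856/23298085122481

6046777081856/23298085122481


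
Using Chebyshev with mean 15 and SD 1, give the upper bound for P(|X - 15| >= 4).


k = 4/1 = 4
Chebyshev: P(|X-mu| >= k*sigma) <= 1/k^2 = 1/4^2 = 1/16

1/16


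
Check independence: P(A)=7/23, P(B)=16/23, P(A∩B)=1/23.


P(A)*P(B) = 7/23*16/23 = 112/529
P(A∩B) = 1/23 != 112/529, so not independent

No, A and B are not independent


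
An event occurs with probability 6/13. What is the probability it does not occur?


P(A') = 1 - P(A) = 1 - 6/13 = 7/13

7/13


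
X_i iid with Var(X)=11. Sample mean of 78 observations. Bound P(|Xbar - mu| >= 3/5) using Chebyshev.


Var(Xbar) = Var(X)/n = 11/78
Chebyshev: P(|Xbar-mu| >= 3/5) <= Var(Xbar)/(3/5)^2 = (11/78)/(9/25) = 275/702

275/702


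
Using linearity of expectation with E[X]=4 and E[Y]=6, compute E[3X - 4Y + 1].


E[3X - 4Y + 1] = 3*E[X] - 4*E[Y] + 1
= (3)*(4) + (-4)*(6) + (1)
= 12 - 24 + 1 = -11

-11


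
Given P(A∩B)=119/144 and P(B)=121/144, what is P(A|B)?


P(A|B) = P(A∩B)/P(B) = (119/144)/(121/144) = 119/121

119/121


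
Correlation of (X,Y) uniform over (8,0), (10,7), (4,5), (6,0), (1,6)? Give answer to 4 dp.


Cov(X,Y) = -1.6800, Var(X) = 9.7600, Var(Y) = 9.0400
rho = Cov/(sqrt(VarX)*sqrt(VarY)) = -0.1789

-0.1789


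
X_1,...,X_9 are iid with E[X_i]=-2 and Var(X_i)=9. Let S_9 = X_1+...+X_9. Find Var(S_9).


By independence, Var(S_n) = n*Var(X_1) = 9*9 = 81

81


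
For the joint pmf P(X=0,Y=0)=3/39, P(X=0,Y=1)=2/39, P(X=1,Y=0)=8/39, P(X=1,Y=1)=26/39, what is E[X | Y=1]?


P(Y=1) = 28/39
E[X|Y=1] = (0*2 + 1*26)/28 = 26/28 = 13/14

13/14


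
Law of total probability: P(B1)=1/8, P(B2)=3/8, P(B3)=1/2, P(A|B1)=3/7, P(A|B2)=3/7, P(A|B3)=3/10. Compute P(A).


P(A) = P(A|B1)P(B1) + P(A|B2)P(B2) + P(A|B3)P(B3)
= 3/7*1/8 + 3/7*3/8 + 3/10*1/2
= 3/56 + 9/56 + 3/20 = 51/140

51/140


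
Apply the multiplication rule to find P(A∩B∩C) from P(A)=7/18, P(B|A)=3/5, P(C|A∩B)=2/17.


P(A∩B∩C) = P(A) * P(B|A) * P(C|A∩B)
= 7/18 * 3/5 * 2/17
= 7/30 * 2/17 = 7/255

7/255


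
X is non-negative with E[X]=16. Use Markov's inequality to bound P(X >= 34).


Markov: P(X >= a) <= E[X]/a
P(X >= 34) <= 16/34 = 8/17

8/17


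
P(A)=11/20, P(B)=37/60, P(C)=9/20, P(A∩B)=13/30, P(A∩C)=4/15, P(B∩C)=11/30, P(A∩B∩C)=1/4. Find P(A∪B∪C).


P(A∪B∪C) = P(A)+P(B)+P(C) - P(AB)-P(AC)-P(BC) + P(ABC)
= 11/20+37/60+9/20 - 13/30-4/15-11/30 + 1/4
= 4/5

4/5


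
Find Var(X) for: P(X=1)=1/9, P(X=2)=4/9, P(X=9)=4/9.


E[X] = 5, E[X^2] = 341/9
Var(X) = E[X^2] - (E[X])^2 = 341/9 - (5)^2 = 116/9

116/9


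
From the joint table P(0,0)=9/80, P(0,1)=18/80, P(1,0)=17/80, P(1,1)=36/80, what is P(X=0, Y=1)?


Read from table: P(X=0, Y=1) = 18/80 = 9/40

9/40


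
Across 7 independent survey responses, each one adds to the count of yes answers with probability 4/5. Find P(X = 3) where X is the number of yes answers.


P(X=3) = C(7,3) * p^3 * (1-p)^4
= 35 * 64/125 * 1/625
= 448/15625

448/15625


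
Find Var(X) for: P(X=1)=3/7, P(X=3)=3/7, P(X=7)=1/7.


E[X] = 19/7, E[X^2] = 79/7
Var(X) = E[X^2] - (E[X])^2 = 79/7 - (19/7)^2 = 192/49

192/49


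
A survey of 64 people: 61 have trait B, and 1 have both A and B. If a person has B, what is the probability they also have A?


P(A|B) = P(A∩B)/P(B) = (1/64)/(61/64) = 1/61

1/61


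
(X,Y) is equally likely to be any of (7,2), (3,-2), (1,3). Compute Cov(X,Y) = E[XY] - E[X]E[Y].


E[X]=11/3, E[Y]=1, E[XY]=11/3
Cov(X,Y) = E[XY] - E[X]E[Y] = 11/3 - 11/3*1 = 0

0


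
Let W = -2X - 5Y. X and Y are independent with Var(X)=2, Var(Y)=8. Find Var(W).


Independence => Cov(X,Y)=0
Var(-2X - 5Y) = (-2)^2*Var(X) + (-5)^2*Var(Y)
= 4*2 + 25*8 = 208

208


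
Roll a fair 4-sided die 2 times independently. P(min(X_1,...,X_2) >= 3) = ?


P(min >= 3) = P(all X_i >= 3) = (P(X_1 >= 3))^2
= (2/4)^2 = (1/2)^2 = 1/4

1/4


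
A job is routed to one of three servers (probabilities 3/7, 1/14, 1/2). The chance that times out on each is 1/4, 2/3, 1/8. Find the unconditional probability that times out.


P(A) = P(A|B1)P(B1) + P(A|B2)P(B2) + P(A|B3)P(B3)
= 1/4*3/7 + 2/3*1/14 + 1/8*1/2
= 3/28 + 1/21 + 1/16 = 73/336

73/336


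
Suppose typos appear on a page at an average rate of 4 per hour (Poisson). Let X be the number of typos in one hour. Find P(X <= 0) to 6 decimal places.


P(X<=0) = e^(-4)*4^0/0!
≈ 0.0183156389
≈ 0.018316

0.018316


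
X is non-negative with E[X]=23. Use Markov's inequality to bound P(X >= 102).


Markov: P(X >= a) <= E[X]/a
P(X >= 102) <= 23/102

23/102


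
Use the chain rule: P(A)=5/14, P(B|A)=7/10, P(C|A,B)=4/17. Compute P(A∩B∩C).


P(A∩B∩C) = P(A) * P(B|A) * P(C|A∩B)
= 5/14 * 7/10 * 4/17
= 1/4 * 4/17 = 1/17

1/17


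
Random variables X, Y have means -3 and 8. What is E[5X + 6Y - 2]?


E[5X + 6Y - 2] = 5*E[X] + 6*E[Y] - 2
= (5)*(-3) + (6)*(8) + (-2)
= -15 + 48 - 2 = 31

31


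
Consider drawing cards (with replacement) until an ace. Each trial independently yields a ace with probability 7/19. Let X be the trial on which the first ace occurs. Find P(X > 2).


P(X > 2) = P(first 2 trials all fail) = (1-p)^2 = (12/19)^2 = 144/361

144/361


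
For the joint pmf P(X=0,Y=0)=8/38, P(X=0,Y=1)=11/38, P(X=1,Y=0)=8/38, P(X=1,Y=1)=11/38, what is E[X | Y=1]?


P(Y=1) = 22/38
E[X|Y=1] = (0*11 + 1*11)/22 = 11/22 = 1/2

1/2


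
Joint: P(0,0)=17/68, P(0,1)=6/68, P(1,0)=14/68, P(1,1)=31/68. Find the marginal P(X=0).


P(X=0) = P(0,0)+P(0,1) = 17/68 + 6/68 = 23/68

23/68


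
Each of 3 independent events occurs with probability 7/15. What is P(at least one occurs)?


P(at least one) = 1 - P(none)
P(none) = (1 - 7/15)^3 = (8/15)^3 = 512/3375
P(at least one) = 1 - 512/3375 = 2863/3375

2863/3375


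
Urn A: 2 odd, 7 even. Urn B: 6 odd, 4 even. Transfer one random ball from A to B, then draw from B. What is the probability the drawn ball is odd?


P(transfer odd) = 2/9; P(transfer even) = 7/9
If odd transferred: Urn II has 7 odd of 11, so P(odd|odd moved) = 7/11
If even transferred: Urn II has 6 odd of 11, so P(odd|even moved) = 6/11
By total probability: P(odd) = 2/9*7/11 + 7/9*6/11 = 56/99

56/99


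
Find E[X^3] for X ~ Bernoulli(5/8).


For Bernoulli: X in {0,1}
E[X^3] = 0^3*(1-5/8) + 1^3*5/8 = 5/8

5/8


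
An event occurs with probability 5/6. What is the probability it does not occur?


P(A') = 1 - P(A) = 1 - 5/6 = 1/6

1/6


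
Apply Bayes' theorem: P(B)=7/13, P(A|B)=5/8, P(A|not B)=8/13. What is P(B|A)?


P(A) = P(A|B)P(B) + P(A|B')P(B') = 5/8*7/13 + 8/13*6/13 = 839/1352
P(B|A) = P(A|B)P(B)/P(A) = (35/104)/(839/1352) = 455/839

455/839


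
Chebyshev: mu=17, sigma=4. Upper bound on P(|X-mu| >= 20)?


k = 20/4 = 5
Chebyshev: P(|X-mu| >= k*sigma) <= 1/k^2 = 1/5^2 = 1/25

1/25


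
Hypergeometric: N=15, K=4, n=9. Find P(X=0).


P(X=0) = C(4,0)*C(11,9) / C(15,9)
= 1*55 / 5005
= 55/5005 = 1/91

1/91


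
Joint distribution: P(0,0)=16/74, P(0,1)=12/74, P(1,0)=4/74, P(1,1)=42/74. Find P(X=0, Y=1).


Read from table: P(X=0, Y=1) = 12/74 = 6/37

6/37


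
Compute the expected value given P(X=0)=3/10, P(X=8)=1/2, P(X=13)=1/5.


E[X] = sum(x * P(x))
= 0*3/10 + 8*1/2 + 13*1/5
= 33/5

33/5


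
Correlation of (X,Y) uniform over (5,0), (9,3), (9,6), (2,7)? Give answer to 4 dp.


Cov(X,Y) = -1.2500, Var(X) = 8.6875, Var(Y) = 7.5000
rho = Cov/(sqrt(VarX)*sqrt(VarY)) = -0.1549

-0.1549


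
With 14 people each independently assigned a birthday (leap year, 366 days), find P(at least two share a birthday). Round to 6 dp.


P(all different) = prod((366-i)/366 for i=0..13) = 0.777440
P(at least one match) = 1 - 0.777440 = 0.222560

0.222560


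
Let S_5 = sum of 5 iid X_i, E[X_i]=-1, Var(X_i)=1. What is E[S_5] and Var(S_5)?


E[S_n] = n*mu = 5*-1 = -5
Var(S_n) = n*sigma^2 = 5*1 = 5

E[S_5]=-5, Var(S_5)=5


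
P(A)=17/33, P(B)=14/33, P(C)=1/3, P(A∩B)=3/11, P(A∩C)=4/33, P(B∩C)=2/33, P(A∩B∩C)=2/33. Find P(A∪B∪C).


P(A∪B∪C) = P(A)+P(B)+P(C) - P(AB)-P(AC)-P(BC) + P(ABC)
= 17/33+14/33+1/3 - 3/11-4/33-2/33 + 2/33
= 29/33

29/33


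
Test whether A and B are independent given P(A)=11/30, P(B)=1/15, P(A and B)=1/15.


P(A)*P(B) = 11/30*1/15 = 11/450
P(A∩B) = 1/15 != 11/450, so not independent

No, A and B are not independent


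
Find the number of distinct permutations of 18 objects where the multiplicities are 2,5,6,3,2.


18! = 6402373705728000
Denominator: 2!=2 * 5!=120 * 6!=720 * 3!=6 * 2!=2
Coefficient = 6402373705728000 / 2073600 = 3087564480

3087564480


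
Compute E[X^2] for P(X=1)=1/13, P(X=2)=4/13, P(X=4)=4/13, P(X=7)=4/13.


E[X^2] = sum(g(x)*P(x))
= 1*1/13 + 4*4/13 + 16*4/13 + 49*4/13
= 277/13

277/13


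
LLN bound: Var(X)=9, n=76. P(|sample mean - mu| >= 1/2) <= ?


Var(Xbar) = Var(X)/n = 9/76
Chebyshev: P(|Xbar-mu| >= 1/2) <= Var(Xbar)/(1/2)^2 = (9/76)/(1/4) = 9/19

9/19


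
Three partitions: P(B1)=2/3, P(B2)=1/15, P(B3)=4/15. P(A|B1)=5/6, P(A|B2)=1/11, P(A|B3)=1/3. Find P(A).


P(A) = P(A|B1)P(B1) + P(A|B2)P(B2) + P(A|B3)P(B3)
= 5/6*2/3 + 1/11*1/15 + 1/3*4/15
= 5/9 + 1/165 + 4/45 = 322/495

322/495


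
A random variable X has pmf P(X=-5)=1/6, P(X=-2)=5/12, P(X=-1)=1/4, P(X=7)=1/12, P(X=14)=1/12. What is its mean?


E[X] = sum(x * P(x))
= -5*1/6 - 2*5/12 - 1*1/4 + 7*1/12 + 14*1/12
= -1/6

-1/6


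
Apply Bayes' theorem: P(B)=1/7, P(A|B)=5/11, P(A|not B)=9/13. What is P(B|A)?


P(A) = P(A|B)P(B) + P(A|B')P(B') = 5/11*1/7 + 9/13*6/7 = 659/1001
P(B|A) = P(A|B)P(B)/P(A) = (5/77)/(659/1001) = 65/659

65/659


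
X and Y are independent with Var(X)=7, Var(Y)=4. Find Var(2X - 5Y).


Independence => Cov(X,Y)=0
Var(2X - 5Y) = 2^2*Var(X) + (-5)^2*Var(Y)
= 4*7 + 25*4 = 128

128


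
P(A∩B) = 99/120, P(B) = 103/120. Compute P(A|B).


P(A|B) = P(A∩B)/P(B) = (99/120)/(103/120) = 99/103

99/103


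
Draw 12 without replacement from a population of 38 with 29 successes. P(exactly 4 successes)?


P(X=4) = C(29,4)*C(9,8) / C(38,12)
= 23751*9 / 2707475148
= 213759/2707475148 = 117/1481924

117/1481924


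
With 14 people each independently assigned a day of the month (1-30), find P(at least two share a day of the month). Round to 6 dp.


P(all different) = prod((30-i)/30 for i=0..13) = 0.026506
P(at least one match) = 1 - 0.026506 = 0.973494

0.973494


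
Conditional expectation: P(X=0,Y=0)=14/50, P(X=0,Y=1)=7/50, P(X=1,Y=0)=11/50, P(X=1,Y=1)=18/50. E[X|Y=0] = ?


P(Y=0) = 25/50
E[X|Y=0] = (0*14 + 1*11)/25 = 11/25

11/25


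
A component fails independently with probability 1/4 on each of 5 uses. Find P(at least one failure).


P(at least one) = 1 - P(none)
P(none) = (1 - 1/4)^5 = (3/4)^5 = 243/1024
P(at least one) = 1 - 243/1024 = 781/1024

781/1024


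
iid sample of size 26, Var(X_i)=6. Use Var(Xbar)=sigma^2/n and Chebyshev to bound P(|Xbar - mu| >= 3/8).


Var(Xbar) = Var(X)/n = 6/26
Chebyshev: P(|Xbar-mu| >= 3/8) <= Var(Xbar)/(3/8)^2 = (3/13)/(9/64) = 64/39
Bound exceeds 1, so trivial bound: 1

1


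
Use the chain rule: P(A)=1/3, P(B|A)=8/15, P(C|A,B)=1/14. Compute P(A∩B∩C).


P(A∩B∩C) = P(A) * P(B|A) * P(C|A∩B)
= 1/3 * 8/15 * 1/14
= 8/45 * 1/14 = 4/315

4/315


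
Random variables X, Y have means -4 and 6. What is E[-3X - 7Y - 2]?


E[-3X - 7Y - 2] = -3*E[X] - 7*E[Y] - 2
= (-3)*(-4) + (-7)*(6) + (-2)
= 12 - 42 - 2 = -32

-32


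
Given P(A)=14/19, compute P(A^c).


P(A') = 1 - P(A) = 1 - 14/19 = 5/19

5/19


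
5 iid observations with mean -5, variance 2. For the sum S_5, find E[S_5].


E[S_n] = n*E[X_1] = 5*-5 = -25

-25


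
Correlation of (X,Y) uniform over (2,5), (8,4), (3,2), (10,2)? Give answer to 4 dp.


Cov(X,Y) = -1.6875, Var(X) = 11.1875, Var(Y) = 1.6875
rho = Cov/(sqrt(VarX)*sqrt(VarY)) = -0.3884

-0.3884


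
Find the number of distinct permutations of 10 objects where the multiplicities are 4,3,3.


10! = 3628800
Denominator: 4!=24 * 3!=6 * 3!=6
Coefficient = 3628800 / 864 = 4200

4200


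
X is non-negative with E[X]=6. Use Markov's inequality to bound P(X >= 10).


Markov: P(X >= a) <= E[X]/a
P(X >= 10) <= 6/10 = 3/5

3/5


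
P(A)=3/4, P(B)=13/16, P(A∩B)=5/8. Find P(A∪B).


P(A∪B) = P(A) + P(B) - P(A∩B)
= 3/4 + 13/16 - 5/8 = 15/16

15/16


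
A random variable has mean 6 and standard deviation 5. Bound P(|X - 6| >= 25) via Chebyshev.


k = 25/5 = 5
Chebyshev: P(|X-mu| >= k*sigma) <= 1/k^2 = 1/5^2 = 1/25

1/25


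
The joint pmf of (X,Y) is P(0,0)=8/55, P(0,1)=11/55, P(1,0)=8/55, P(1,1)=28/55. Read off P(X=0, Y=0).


Read from table: P(X=0, Y=0) = 8/55

8/55


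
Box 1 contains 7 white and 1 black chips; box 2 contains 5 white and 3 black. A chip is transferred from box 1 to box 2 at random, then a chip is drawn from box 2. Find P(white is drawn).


P(transfer white) = 7/8; P(transfer black) = 1/8
If white transferred: Urn II has 6 white of 9, so P(white|white moved) = 2/3
If black transferred: Urn II has 5 white of 9, so P(white|black moved) = 5/9
By total probability: P(white) = 7/8*2/3 + 1/8*5/9 = 47/72

47/72


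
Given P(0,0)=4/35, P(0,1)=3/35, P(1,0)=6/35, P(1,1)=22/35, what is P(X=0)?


P(X=0) = P(0,0)+P(0,1) = 4/35 + 3/35 = 7/35 = 1/5

1/5


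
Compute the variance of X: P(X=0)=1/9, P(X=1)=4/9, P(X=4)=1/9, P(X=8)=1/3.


E[X] = 32/9, E[X^2] = 212/9
Var(X) = E[X^2] - (E[X])^2 = 212/9 - (32/9)^2 = 884/81

884/81


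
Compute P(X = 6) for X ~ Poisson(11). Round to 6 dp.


P(X=6) = e^(-11) * 11^6 / 6!
≈ 0.00001670170079 * 1771561 / 720
≈ 0.041095

0.041095


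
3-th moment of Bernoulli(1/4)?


For Bernoulli: X in {0,1}
E[X^3] = 0^3*(1-1/4) + 1^3*1/4 = 1/4

1/4


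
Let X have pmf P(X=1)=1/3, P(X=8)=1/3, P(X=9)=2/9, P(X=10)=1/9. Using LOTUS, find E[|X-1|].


E[|X-1|] = sum(g(x)*P(x))
= 0*1/3 + 7*1/3 + 8*2/9 + 9*1/9
= 46/9

46/9


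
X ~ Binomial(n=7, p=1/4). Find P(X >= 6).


P(X>=6) = P(X=6) + P(X=7)
= 21/16384 + 1/16384
= 11/8192

11/8192


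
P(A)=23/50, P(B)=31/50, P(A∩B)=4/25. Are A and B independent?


P(A)*P(B) = 23/50*31/50 = 713/2500
P(A∩B) = 4/25 != 713/2500, so not independent

No, A and B are not independent


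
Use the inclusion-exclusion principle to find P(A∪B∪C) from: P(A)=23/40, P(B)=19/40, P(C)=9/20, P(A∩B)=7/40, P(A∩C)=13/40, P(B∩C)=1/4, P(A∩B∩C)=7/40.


P(A∪B∪C) = P(A)+P(B)+P(C) - P(AB)-P(AC)-P(BC) + P(ABC)
= 23/40+19/40+9/20 - 7/40-13/40-1/4 + 7/40
= 37/40

37/40


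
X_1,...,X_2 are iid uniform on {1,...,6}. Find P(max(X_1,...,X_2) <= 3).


P(max <= 3) = P(all X_i <= 3) = (P(X_1 <= 3))^2
= (3/6)^2 = (1/2)^2 = 1/4

1/4


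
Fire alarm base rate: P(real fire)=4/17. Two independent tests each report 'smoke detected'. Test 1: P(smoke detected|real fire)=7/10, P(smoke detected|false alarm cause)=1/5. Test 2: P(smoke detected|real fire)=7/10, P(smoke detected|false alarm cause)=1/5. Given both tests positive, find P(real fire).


After test 1: P(+) = 7/10*4/17 + 1/5*13/17 = 27/85
P(B|+) = (14/85)/(27/85) = 14/27
After test 2 (use post1 as new prior): P(+) = 7/10*14/27 + 1/5*13/27 = 62/135
P(B|+,+) = (49/135)/(62/135) = 49/62

49/62


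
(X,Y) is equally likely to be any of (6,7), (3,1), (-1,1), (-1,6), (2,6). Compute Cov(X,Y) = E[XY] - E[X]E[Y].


E[X]=9/5, E[Y]=21/5, E[XY]=10
Cov(X,Y) = E[XY] - E[X]E[Y] = 10 - 9/5*21/5 = 61/25

61/25


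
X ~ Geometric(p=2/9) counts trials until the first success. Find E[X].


For geometric (trials until first success), E[X] = 1/p = 1/(2/9) = 9/2

9/2
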